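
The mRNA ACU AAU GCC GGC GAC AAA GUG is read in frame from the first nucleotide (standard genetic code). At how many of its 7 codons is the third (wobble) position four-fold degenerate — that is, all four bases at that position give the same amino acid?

Codon 1 ACU (Thr): third position 4-fold.
Codon 2 AAU (Asn): third position 2-fold.
Codon 3 GCC (Ala): third position 4-fold.
Codon 4 GGC (Gly): third position 4-fold.
Codon 5 GAC (Asp): third position 2-fold.
Codon 6 AAA (Lys): third position 2-fold.
Codon 7 GUG (Val): third position 4-fold.
Four-fold degenerate third positions: 4.

4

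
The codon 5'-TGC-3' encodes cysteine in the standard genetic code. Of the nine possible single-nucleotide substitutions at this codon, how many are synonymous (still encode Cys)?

1

Position 1: none → 0 synonymous.
Position 2: none → 0 synonymous.
Position 3: TGT → 1 synonymous.
Total: 0 + 0 + 1 = 1.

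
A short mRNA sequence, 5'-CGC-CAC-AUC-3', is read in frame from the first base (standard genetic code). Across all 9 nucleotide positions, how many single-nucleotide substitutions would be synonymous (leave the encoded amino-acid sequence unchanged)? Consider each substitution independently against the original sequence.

6

Codon 1 (CGC, Arg): 3 synonymous substitutions.
Codon 2 (CAC, His): 1 synonymous substitution.
Codon 3 (AUC, Ile): 2 synonymous substitutions.
Total: 3 + 1 + 2 = 6.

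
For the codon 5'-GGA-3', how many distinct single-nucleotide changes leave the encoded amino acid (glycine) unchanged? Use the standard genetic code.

Position 1: none → 0 synonymous.
Position 2: none → 0 synonymous.
Position 3: GGU, GGC, GGG → 3 synonymous.
Total: 0 + 0 + 3 = 3.

3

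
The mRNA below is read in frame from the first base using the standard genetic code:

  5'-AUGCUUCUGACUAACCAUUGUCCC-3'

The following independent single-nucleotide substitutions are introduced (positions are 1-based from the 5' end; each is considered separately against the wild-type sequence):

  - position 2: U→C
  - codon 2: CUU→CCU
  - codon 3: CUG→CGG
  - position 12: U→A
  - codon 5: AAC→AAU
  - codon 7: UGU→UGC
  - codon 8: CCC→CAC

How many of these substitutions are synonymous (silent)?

3

Codon 1: AUG (Met) → ACG (Thr) — missense.
Codon 2: CUU (Leu) → CCU (Pro) — missense.
Codon 3: CUG (Leu) → CGG (Arg) — missense.
Codon 4: ACU (Thr) → ACA (Thr) — synonymous.
Codon 5: AAC (Asn) → AAU (Asn) — synonymous.
Codon 7: UGU (Cys) → UGC (Cys) — synonymous.
Codon 8: CCC (Pro) → CAC (His) — missense.
Synonymous: 3 of 7.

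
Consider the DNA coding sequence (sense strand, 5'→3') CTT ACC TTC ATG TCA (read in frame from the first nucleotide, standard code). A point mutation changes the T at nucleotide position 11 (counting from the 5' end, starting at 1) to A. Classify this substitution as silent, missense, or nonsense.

missense

Position 11 falls in codon 4: ATG → Met.
After the substitution the codon is AAG → Lys.
Met ≠ Lys, so this is a missense mutation.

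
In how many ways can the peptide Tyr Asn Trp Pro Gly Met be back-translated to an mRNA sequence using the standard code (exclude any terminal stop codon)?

64

Tyr: 2 codons.
Asn: 2 codons.
Trp: 1 codon.
Pro: 4 codons.
Gly: 4 codons.
Met: 1 codon.
2 × 2 × 1 × 4 × 4 × 1 = 64.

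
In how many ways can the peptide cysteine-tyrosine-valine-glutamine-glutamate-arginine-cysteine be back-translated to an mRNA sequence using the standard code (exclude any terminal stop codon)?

Cys: 2 codons.
Tyr: 2 codons.
Val: 4 codons.
Gln: 2 codons.
Glu: 2 codons.
Arg: 6 codons.
Cys: 2 codons.
2 × 2 × 4 × 2 × 2 × 6 × 2 = 768.

768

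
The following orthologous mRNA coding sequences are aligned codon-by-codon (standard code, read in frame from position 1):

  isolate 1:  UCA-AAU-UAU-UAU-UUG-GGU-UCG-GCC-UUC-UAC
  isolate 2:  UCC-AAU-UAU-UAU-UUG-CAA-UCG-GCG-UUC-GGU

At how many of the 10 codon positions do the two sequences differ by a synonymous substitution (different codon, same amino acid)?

2

Codon 1: UCA Ser / UCC Ser — synonymous.
Codon 2: AAU Asn / AAU Asn — identical.
Codon 3: UAU Tyr / UAU Tyr — identical.
Codon 4: UAU Tyr / UAU Tyr — identical.
Codon 5: UUG Leu / UUG Leu — identical.
Codon 6: GGU Gly / CAA Gln — nonsynonymous.
Codon 7: UCG Ser / UCG Ser — identical.
Codon 8: GCC Ala / GCG Ala — synonymous.
Codon 9: UUC Phe / UUC Phe — identical.
Codon 10: UAC Tyr / GGU Gly — nonsynonymous.
Synonymous differences: 2.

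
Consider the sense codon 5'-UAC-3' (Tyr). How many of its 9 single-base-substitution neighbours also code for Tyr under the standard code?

Position 1: none → 0 synonymous.
Position 2: none → 0 synonymous.
Position 3: UAU → 1 synonymous.
Total: 0 + 0 + 1 = 1.

1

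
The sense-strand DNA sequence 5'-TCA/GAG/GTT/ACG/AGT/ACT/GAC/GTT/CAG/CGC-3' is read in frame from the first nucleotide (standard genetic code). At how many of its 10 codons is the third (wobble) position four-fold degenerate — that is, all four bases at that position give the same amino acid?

Codon 1 TCA (Ser): third position 4-fold.
Codon 2 GAG (Glu): third position 2-fold.
Codon 3 GTT (Val): third position 4-fold.
Codon 4 ACG (Thr): third position 4-fold.
Codon 5 AGT (Ser): third position 2-fold.
Codon 6 ACT (Thr): third position 4-fold.
Codon 7 GAC (Asp): third position 2-fold.
Codon 8 GTT (Val): third position 4-fold.
Codon 9 CAG (Gln): third position 2-fold.
Codon 10 CGC (Arg): third position 4-fold.
Four-fold degenerate third positions: 6.

6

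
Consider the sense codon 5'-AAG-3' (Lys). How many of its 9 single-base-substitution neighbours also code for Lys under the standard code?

Position 1: none → 0 synonymous.
Position 2: none → 0 synonymous.
Position 3: AAA → 1 synonymous.
Total: 0 + 0 + 1 = 1.

1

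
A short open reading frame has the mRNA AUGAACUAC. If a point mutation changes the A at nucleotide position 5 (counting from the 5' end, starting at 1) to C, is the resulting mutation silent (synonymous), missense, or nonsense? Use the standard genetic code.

missense

Position 5 falls in codon 2: AAC → Asn.
After the substitution the codon is ACC → Thr.
Asn ≠ Thr, so this is a missense mutation.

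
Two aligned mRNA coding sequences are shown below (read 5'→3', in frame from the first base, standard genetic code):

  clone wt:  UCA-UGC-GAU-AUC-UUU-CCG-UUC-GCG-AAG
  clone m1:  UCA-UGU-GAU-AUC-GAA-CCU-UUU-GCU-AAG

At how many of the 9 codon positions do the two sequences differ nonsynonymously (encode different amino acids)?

1

Codon 1: UCA Ser / UCA Ser — identical.
Codon 2: UGC Cys / UGU Cys — synonymous.
Codon 3: GAU Asp / GAU Asp — identical.
Codon 4: AUC Ile / AUC Ile — identical.
Codon 5: UUU Phe / GAA Glu — nonsynonymous.
Codon 6: CCG Pro / CCU Pro — synonymous.
Codon 7: UUC Phe / UUU Phe — synonymous.
Codon 8: GCG Ala / GCU Ala — synonymous.
Codon 9: AAG Lys / AAG Lys — identical.
Nonsynonymous differences: 1.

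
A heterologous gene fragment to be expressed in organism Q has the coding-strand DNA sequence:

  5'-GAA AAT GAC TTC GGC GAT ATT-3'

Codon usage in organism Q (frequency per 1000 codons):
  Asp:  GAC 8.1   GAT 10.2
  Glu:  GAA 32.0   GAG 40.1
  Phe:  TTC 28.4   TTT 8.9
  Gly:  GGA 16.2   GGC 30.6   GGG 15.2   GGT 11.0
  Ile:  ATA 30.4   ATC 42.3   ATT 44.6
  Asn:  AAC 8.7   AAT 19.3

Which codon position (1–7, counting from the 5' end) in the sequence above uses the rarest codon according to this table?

3

Codon 1 GAA (Glu): 32.0 per 1000.
Codon 2 AAT (Asn): 19.3 per 1000.
Codon 3 GAC (Asp): 8.1 per 1000.
Codon 4 TTC (Phe): 28.4 per 1000.
Codon 5 GGC (Gly): 30.6 per 1000.
Codon 6 GAT (Asp): 10.2 per 1000.
Codon 7 ATT (Ile): 44.6 per 1000.
Lowest frequency is 8.1 at codon 3.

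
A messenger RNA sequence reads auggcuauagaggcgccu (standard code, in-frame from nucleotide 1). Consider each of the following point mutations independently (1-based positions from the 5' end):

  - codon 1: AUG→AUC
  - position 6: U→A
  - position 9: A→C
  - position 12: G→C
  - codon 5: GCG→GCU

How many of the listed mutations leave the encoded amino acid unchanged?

3

Codon 1: AUG (Met) → AUC (Ile) — missense.
Codon 2: GCU (Ala) → GCA (Ala) — synonymous.
Codon 3: AUA (Ile) → AUC (Ile) — synonymous.
Codon 4: GAG (Glu) → GAC (Asp) — missense.
Codon 5: GCG (Ala) → GCU (Ala) — synonymous.
Synonymous: 3 of 5.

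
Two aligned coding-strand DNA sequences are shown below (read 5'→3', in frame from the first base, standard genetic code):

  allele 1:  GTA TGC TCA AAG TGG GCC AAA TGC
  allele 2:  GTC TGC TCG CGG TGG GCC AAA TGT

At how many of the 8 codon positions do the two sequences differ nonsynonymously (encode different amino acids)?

Codon 1: GTA Val / GTC Val — synonymous.
Codon 2: TGC Cys / TGC Cys — identical.
Codon 3: TCA Ser / TCG Ser — synonymous.
Codon 4: AAG Lys / CGG Arg — nonsynonymous.
Codon 5: TGG Trp / TGG Trp — identical.
Codon 6: GCC Ala / GCC Ala — identical.
Codon 7: AAA Lys / AAA Lys — identical.
Codon 8: TGC Cys / TGT Cys — synonymous.
Nonsynonymous differences: 1.

1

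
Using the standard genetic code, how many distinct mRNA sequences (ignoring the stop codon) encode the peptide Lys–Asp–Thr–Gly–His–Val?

512

Lys: 2 codons.
Asp: 2 codons.
Thr: 4 codons.
Gly: 4 codons.
His: 2 codons.
Val: 4 codons.
2 × 2 × 4 × 4 × 2 × 4 = 512.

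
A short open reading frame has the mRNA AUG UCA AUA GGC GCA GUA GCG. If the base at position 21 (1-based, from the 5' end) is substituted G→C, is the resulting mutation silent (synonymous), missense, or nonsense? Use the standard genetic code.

silent

Position 21 falls in codon 7: GCG → Ala.
After the substitution the codon is GCC → Ala.
Both encode Ala, so the change is synonymous.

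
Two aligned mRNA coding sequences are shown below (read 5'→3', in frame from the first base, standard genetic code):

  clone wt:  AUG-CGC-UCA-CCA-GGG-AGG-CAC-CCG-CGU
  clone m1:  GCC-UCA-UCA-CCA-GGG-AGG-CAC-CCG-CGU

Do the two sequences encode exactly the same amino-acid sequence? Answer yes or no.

no

Codon 1: AUG Met / GCC Ala — nonsynonymous.
Codon 2: CGC Arg / UCA Ser — nonsynonymous.
Codon 3: UCA Ser / UCA Ser — identical.
Codon 4: CCA Pro / CCA Pro — identical.
Codon 5: GGG Gly / GGG Gly — identical.
Codon 6: AGG Arg / AGG Arg — identical.
Codon 7: CAC His / CAC His — identical.
Codon 8: CCG Pro / CCG Pro — identical.
Codon 9: CGU Arg / CGU Arg — identical.
Nonsynonymous differences: 2 → different protein.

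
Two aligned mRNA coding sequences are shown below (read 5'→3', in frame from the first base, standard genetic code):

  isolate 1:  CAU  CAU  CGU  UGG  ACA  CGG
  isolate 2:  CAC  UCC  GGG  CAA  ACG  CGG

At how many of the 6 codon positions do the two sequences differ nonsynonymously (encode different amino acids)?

3

Codon 1: CAU His / CAC His — synonymous.
Codon 2: CAU His / UCC Ser — nonsynonymous.
Codon 3: CGU Arg / GGG Gly — nonsynonymous.
Codon 4: UGG Trp / CAA Gln — nonsynonymous.
Codon 5: ACA Thr / ACG Thr — synonymous.
Codon 6: CGG Arg / CGG Arg — identical.
Nonsynonymous differences: 3.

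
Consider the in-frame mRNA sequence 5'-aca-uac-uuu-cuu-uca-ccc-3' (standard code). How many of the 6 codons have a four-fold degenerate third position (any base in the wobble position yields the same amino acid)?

4

Codon 1 ACA (Thr): third position 4-fold.
Codon 2 UAC (Tyr): third position 2-fold.
Codon 3 UUU (Phe): third position 2-fold.
Codon 4 CUU (Leu): third position 4-fold.
Codon 5 UCA (Ser): third position 4-fold.
Codon 6 CCC (Pro): third position 4-fold.
Four-fold degenerate third positions: 4.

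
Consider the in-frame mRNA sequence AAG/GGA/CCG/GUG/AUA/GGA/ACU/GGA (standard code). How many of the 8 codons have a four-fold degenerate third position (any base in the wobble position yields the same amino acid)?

6

Codon 1 AAG (Lys): third position 2-fold.
Codon 2 GGA (Gly): third position 4-fold.
Codon 3 CCG (Pro): third position 4-fold.
Codon 4 GUG (Val): third position 4-fold.
Codon 5 AUA (Ile): third position 3-fold.
Codon 6 GGA (Gly): third position 4-fold.
Codon 7 ACU (Thr): third position 4-fold.
Codon 8 GGA (Gly): third position 4-fold.
Four-fold degenerate third positions: 6.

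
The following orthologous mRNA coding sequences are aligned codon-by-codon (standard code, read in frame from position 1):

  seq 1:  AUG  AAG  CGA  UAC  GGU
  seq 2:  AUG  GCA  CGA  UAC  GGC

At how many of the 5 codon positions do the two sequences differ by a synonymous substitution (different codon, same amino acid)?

Codon 1: AUG Met / AUG Met — identical.
Codon 2: AAG Lys / GCA Ala — nonsynonymous.
Codon 3: CGA Arg / CGA Arg — identical.
Codon 4: UAC Tyr / UAC Tyr — identical.
Codon 5: GGU Gly / GGC Gly — synonymous.
Synonymous differences: 1.

1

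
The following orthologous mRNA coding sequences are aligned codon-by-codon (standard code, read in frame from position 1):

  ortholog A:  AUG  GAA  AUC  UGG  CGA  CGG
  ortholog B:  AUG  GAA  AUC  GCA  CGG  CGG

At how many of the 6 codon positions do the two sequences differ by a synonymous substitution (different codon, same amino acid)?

Codon 1: AUG Met / AUG Met — identical.
Codon 2: GAA Glu / GAA Glu — identical.
Codon 3: AUC Ile / AUC Ile — identical.
Codon 4: UGG Trp / GCA Ala — nonsynonymous.
Codon 5: CGA Arg / CGG Arg — synonymous.
Codon 6: CGG Arg / CGG Arg — identical.
Synonymous differences: 1.

1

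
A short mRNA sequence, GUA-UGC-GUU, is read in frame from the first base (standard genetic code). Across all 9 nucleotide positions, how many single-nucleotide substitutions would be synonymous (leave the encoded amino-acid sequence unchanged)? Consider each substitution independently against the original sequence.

Codon 1 (GUA, Val): 3 synonymous substitutions.
Codon 2 (UGC, Cys): 1 synonymous substitution.
Codon 3 (GUU, Val): 3 synonymous substitutions.
Total: 3 + 1 + 3 = 7.

7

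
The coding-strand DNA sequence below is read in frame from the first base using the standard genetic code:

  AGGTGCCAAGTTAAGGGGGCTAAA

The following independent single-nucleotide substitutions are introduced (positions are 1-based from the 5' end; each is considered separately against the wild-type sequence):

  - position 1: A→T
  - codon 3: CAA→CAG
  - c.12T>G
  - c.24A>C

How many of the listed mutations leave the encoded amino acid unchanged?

Codon 1: AGG (Arg) → TGG (Trp) — missense.
Codon 3: CAA (Gln) → CAG (Gln) — synonymous.
Codon 4: GTT (Val) → GTG (Val) — synonymous.
Codon 8: AAA (Lys) → AAC (Asn) — missense.
Synonymous: 2 of 4.

2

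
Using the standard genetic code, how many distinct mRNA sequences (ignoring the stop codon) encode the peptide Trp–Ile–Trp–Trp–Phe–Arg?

Trp: 1 codon.
Ile: 3 codons.
Trp: 1 codon.
Trp: 1 codon.
Phe: 2 codons.
Arg: 6 codons.
1 × 3 × 1 × 1 × 2 × 6 = 36.

36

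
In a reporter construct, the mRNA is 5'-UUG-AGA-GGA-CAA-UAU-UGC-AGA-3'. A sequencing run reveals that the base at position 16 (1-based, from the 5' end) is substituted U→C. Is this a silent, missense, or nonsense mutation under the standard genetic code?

missense

Position 16 falls in codon 6: UGC → Cys.
After the substitution the codon is CGC → Arg.
Cys ≠ Arg, so this is a missense mutation.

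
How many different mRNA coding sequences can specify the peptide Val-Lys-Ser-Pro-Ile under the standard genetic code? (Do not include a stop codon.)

576

Val: 4 codons.
Lys: 2 codons.
Ser: 6 codons.
Pro: 4 codons.
Ile: 3 codons.
4 × 2 × 6 × 4 × 3 = 576.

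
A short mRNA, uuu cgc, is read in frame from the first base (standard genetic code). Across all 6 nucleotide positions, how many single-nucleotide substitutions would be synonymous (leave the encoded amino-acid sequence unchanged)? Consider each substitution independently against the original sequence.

4

Codon 1 (UUU, Phe): 1 synonymous substitution.
Codon 2 (CGC, Arg): 3 synonymous substitutions.
Total: 1 + 3 = 4.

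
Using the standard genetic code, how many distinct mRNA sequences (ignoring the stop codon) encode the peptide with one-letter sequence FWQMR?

Phe: 2 codons.
Trp: 1 codon.
Gln: 2 codons.
Met: 1 codon.
Arg: 6 codons.
2 × 1 × 2 × 1 × 6 = 24.

24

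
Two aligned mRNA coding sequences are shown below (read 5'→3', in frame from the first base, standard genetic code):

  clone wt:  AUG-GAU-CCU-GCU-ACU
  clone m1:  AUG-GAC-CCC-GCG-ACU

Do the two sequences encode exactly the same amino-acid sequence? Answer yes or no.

Codon 1: AUG Met / AUG Met — identical.
Codon 2: GAU Asp / GAC Asp — synonymous.
Codon 3: CCU Pro / CCC Pro — synonymous.
Codon 4: GCU Ala / GCG Ala — synonymous.
Codon 5: ACU Thr / ACU Thr — identical.
Nonsynonymous differences: 0 → same protein.

yes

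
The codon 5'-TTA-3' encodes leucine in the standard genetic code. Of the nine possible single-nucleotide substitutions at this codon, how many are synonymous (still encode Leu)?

Position 1: CTA → 1 synonymous.
Position 2: none → 0 synonymous.
Position 3: TTG → 1 synonymous.
Total: 1 + 0 + 1 = 2.

2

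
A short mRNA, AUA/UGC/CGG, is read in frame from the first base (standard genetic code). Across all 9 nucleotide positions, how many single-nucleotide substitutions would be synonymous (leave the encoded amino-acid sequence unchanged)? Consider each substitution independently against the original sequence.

Codon 1 (AUA, Ile): 2 synonymous substitutions.
Codon 2 (UGC, Cys): 1 synonymous substitution.
Codon 3 (CGG, Arg): 4 synonymous substitutions.
Total: 2 + 1 + 4 = 7.

7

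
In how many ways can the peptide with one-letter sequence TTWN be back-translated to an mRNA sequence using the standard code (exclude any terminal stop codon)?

Thr: 4 codons.
Thr: 4 codons.
Trp: 1 codon.
Asn: 2 codons.
4 × 4 × 1 × 2 = 32.

32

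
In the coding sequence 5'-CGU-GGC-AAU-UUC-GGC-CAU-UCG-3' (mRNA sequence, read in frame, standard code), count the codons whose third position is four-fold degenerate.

4

Codon 1 CGU (Arg): third position 4-fold.
Codon 2 GGC (Gly): third position 4-fold.
Codon 3 AAU (Asn): third position 2-fold.
Codon 4 UUC (Phe): third position 2-fold.
Codon 5 GGC (Gly): third position 4-fold.
Codon 6 CAU (His): third position 2-fold.
Codon 7 UCG (Ser): third position 4-fold.
Four-fold degenerate third positions: 4.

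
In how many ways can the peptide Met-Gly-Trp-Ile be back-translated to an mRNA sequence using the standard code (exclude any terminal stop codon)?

Met: 1 codon.
Gly: 4 codons.
Trp: 1 codon.
Ile: 3 codons.
1 × 4 × 1 × 3 = 12.

12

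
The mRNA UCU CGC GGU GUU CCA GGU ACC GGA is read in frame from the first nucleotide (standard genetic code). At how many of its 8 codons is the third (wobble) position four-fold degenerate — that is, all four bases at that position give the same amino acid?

Codon 1 UCU (Ser): third position 4-fold.
Codon 2 CGC (Arg): third position 4-fold.
Codon 3 GGU (Gly): third position 4-fold.
Codon 4 GUU (Val): third position 4-fold.
Codon 5 CCA (Pro): third position 4-fold.
Codon 6 GGU (Gly): third position 4-fold.
Codon 7 ACC (Thr): third position 4-fold.
Codon 8 GGA (Gly): third position 4-fold.
Four-fold degenerate third positions: 8.

8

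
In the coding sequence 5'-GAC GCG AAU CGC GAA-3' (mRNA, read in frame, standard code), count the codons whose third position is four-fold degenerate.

Codon 1 GAC (Asp): third position 2-fold.
Codon 2 GCG (Ala): third position 4-fold.
Codon 3 AAU (Asn): third position 2-fold.
Codon 4 CGC (Arg): third position 4-fold.
Codon 5 GAA (Glu): third position 2-fold.
Four-fold degenerate third positions: 2.

2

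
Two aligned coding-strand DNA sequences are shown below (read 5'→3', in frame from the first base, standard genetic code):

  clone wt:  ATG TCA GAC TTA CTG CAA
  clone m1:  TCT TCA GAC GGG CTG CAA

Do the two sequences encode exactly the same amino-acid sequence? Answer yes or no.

Codon 1: ATG Met / TCT Ser — nonsynonymous.
Codon 2: TCA Ser / TCA Ser — identical.
Codon 3: GAC Asp / GAC Asp — identical.
Codon 4: TTA Leu / GGG Gly — nonsynonymous.
Codon 5: CTG Leu / CTG Leu — identical.
Codon 6: CAA Gln / CAA Gln — identical.
Nonsynonymous differences: 2 → different protein.

no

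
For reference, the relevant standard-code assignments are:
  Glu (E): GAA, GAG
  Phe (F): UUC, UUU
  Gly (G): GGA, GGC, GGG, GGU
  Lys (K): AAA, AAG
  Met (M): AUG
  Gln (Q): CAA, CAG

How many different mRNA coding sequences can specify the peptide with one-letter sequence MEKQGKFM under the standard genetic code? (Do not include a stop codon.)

Met: 1 codon.
Glu: 2 codons.
Lys: 2 codons.
Gln: 2 codons.
Gly: 4 codons.
Lys: 2 codons.
Phe: 2 codons.
Met: 1 codon.
1 × 2 × 2 × 2 × 4 × 2 × 2 × 1 = 128.

128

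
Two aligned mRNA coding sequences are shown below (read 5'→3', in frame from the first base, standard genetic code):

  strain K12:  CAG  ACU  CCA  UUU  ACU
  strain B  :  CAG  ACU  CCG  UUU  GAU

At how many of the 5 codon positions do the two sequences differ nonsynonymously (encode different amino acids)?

Codon 1: CAG Gln / CAG Gln — identical.
Codon 2: ACU Thr / ACU Thr — identical.
Codon 3: CCA Pro / CCG Pro — synonymous.
Codon 4: UUU Phe / UUU Phe — identical.
Codon 5: ACU Thr / GAU Asp — nonsynonymous.
Nonsynonymous differences: 1.

1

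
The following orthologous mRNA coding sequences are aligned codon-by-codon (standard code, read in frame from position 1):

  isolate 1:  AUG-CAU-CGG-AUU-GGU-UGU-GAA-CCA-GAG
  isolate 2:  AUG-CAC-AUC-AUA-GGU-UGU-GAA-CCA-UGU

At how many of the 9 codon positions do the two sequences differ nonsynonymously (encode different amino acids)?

Codon 1: AUG Met / AUG Met — identical.
Codon 2: CAU His / CAC His — synonymous.
Codon 3: CGG Arg / AUC Ile — nonsynonymous.
Codon 4: AUU Ile / AUA Ile — synonymous.
Codon 5: GGU Gly / GGU Gly — identical.
Codon 6: UGU Cys / UGU Cys — identical.
Codon 7: GAA Glu / GAA Glu — identical.
Codon 8: CCA Pro / CCA Pro — identical.
Codon 9: GAG Glu / UGU Cys — nonsynonymous.
Nonsynonymous differences: 2.

2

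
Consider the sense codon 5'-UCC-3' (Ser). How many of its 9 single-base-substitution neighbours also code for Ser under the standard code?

3

Position 1: none → 0 synonymous.
Position 2: none → 0 synonymous.
Position 3: UCU, UCA, UCG → 3 synonymous.
Total: 0 + 0 + 3 = 3.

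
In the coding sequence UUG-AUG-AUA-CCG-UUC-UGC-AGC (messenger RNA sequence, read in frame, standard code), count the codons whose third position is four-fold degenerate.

Codon 1 UUG (Leu): third position 2-fold.
Codon 2 AUG (Met): third position 1-fold.
Codon 3 AUA (Ile): third position 3-fold.
Codon 4 CCG (Pro): third position 4-fold.
Codon 5 UUC (Phe): third position 2-fold.
Codon 6 UGC (Cys): third position 2-fold.
Codon 7 AGC (Ser): third position 2-fold.
Four-fold degenerate third positions: 1.

1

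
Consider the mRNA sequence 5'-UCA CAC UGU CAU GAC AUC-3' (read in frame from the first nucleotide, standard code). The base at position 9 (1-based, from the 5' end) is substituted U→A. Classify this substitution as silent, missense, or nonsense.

nonsense

Position 9 falls in codon 3: UGU → Cys.
After the substitution the codon is UGA → Stop.
The new codon is a stop codon, so this is a nonsense mutation.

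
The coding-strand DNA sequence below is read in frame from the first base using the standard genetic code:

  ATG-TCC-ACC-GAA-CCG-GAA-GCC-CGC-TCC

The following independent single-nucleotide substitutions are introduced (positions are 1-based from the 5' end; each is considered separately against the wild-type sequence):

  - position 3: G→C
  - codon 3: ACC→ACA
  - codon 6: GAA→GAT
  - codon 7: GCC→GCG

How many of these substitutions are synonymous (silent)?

Codon 1: ATG (Met) → ATC (Ile) — missense.
Codon 3: ACC (Thr) → ACA (Thr) — synonymous.
Codon 6: GAA (Glu) → GAT (Asp) — missense.
Codon 7: GCC (Ala) → GCG (Ala) — synonymous.
Synonymous: 2 of 4.

2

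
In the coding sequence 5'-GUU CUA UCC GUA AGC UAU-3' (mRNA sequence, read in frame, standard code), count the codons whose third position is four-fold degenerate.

Codon 1 GUU (Val): third position 4-fold.
Codon 2 CUA (Leu): third position 4-fold.
Codon 3 UCC (Ser): third position 4-fold.
Codon 4 GUA (Val): third position 4-fold.
Codon 5 AGC (Ser): third position 2-fold.
Codon 6 UAU (Tyr): third position 2-fold.
Four-fold degenerate third positions: 4.

4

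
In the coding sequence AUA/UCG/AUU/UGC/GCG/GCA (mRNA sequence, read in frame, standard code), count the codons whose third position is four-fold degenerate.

Codon 1 AUA (Ile): third position 3-fold.
Codon 2 UCG (Ser): third position 4-fold.
Codon 3 AUU (Ile): third position 3-fold.
Codon 4 UGC (Cys): third position 2-fold.
Codon 5 GCG (Ala): third position 4-fold.
Codon 6 GCA (Ala): third position 4-fold.
Four-fold degenerate third positions: 3.

3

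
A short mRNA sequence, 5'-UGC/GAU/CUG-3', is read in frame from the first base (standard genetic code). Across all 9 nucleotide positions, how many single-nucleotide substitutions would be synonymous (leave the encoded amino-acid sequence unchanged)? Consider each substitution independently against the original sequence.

6

Codon 1 (UGC, Cys): 1 synonymous substitution.
Codon 2 (GAU, Asp): 1 synonymous substitution.
Codon 3 (CUG, Leu): 4 synonymous substitutions.
Total: 1 + 1 + 4 = 6.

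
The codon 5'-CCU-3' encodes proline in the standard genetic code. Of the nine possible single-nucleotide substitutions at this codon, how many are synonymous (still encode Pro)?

Position 1: none → 0 synonymous.
Position 2: none → 0 synonymous.
Position 3: CCC, CCA, CCG → 3 synonymous.
Total: 0 + 0 + 3 = 3.

3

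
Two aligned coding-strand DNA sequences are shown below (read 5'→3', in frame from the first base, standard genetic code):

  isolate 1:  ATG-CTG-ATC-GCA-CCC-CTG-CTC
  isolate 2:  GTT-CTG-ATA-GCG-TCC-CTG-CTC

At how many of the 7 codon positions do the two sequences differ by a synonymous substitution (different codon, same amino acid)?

Codon 1: ATG Met / GTT Val — nonsynonymous.
Codon 2: CTG Leu / CTG Leu — identical.
Codon 3: ATC Ile / ATA Ile — synonymous.
Codon 4: GCA Ala / GCG Ala — synonymous.
Codon 5: CCC Pro / TCC Ser — nonsynonymous.
Codon 6: CTG Leu / CTG Leu — identical.
Codon 7: CTC Leu / CTC Leu — identical.
Synonymous differences: 2.

2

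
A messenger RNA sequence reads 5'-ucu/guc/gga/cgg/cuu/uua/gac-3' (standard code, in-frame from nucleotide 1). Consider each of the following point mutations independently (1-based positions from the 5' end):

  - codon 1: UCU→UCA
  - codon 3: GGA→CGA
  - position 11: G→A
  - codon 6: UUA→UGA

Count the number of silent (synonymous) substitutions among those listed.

Codon 1: UCU (Ser) → UCA (Ser) — synonymous.
Codon 3: GGA (Gly) → CGA (Arg) — missense.
Codon 4: CGG (Arg) → CAG (Gln) — missense.
Codon 6: UUA (Leu) → UGA (Stop) — nonsense.
Synonymous: 1 of 4.

1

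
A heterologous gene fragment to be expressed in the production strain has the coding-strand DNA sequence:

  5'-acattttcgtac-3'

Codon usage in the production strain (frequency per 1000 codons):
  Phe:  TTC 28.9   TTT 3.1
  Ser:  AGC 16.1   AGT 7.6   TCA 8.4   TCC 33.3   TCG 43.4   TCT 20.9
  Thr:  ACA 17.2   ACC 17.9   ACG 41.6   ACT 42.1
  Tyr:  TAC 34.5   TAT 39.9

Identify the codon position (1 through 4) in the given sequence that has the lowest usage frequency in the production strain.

2

Codon 1 ACA (Thr): 17.2 per 1000.
Codon 2 TTT (Phe): 3.1 per 1000.
Codon 3 TCG (Ser): 43.4 per 1000.
Codon 4 TAC (Tyr): 34.5 per 1000.
Lowest frequency is 3.1 at codon 2.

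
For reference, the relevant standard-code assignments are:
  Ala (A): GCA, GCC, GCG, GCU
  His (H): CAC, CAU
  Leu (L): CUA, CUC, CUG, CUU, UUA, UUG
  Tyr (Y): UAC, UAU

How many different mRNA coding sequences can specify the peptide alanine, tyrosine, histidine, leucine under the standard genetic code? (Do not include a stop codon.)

96

Ala: 4 codons.
Tyr: 2 codons.
His: 2 codons.
Leu: 6 codons.
4 × 2 × 2 × 6 = 96.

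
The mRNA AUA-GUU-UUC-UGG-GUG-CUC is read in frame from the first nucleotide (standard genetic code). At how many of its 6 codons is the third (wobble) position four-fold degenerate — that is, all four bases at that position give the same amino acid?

Codon 1 AUA (Ile): third position 3-fold.
Codon 2 GUU (Val): third position 4-fold.
Codon 3 UUC (Phe): third position 2-fold.
Codon 4 UGG (Trp): third position 1-fold.
Codon 5 GUG (Val): third position 4-fold.
Codon 6 CUC (Leu): third position 4-fold.
Four-fold degenerate third positions: 3.

3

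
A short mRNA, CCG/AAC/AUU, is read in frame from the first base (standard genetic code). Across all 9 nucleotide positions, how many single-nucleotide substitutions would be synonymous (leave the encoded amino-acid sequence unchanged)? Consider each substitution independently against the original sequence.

Codon 1 (CCG, Pro): 3 synonymous substitutions.
Codon 2 (AAC, Asn): 1 synonymous substitution.
Codon 3 (AUU, Ile): 2 synonymous substitutions.
Total: 3 + 1 + 2 = 6.

6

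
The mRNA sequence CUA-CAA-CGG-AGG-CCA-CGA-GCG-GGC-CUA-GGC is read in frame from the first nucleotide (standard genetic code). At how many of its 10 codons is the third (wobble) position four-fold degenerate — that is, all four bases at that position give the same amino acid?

Codon 1 CUA (Leu): third position 4-fold.
Codon 2 CAA (Gln): third position 2-fold.
Codon 3 CGG (Arg): third position 4-fold.
Codon 4 AGG (Arg): third position 2-fold.
Codon 5 CCA (Pro): third position 4-fold.
Codon 6 CGA (Arg): third position 4-fold.
Codon 7 GCG (Ala): third position 4-fold.
Codon 8 GGC (Gly): third position 4-fold.
Codon 9 CUA (Leu): third position 4-fold.
Codon 10 GGC (Gly): third position 4-fold.
Four-fold degenerate third positions: 8.

8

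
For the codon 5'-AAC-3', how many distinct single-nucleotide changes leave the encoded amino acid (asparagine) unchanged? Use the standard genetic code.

Position 1: none → 0 synonymous.
Position 2: none → 0 synonymous.
Position 3: AAU → 1 synonymous.
Total: 0 + 0 + 1 = 1.

1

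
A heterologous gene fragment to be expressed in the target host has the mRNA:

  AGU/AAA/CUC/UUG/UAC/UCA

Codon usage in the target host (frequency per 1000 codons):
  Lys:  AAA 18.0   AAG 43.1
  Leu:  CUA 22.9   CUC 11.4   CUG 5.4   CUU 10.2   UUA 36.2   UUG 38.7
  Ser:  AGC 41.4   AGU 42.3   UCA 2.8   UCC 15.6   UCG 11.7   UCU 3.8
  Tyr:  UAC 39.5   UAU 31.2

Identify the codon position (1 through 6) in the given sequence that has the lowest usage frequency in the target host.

6

Codon 1 AGU (Ser): 42.3 per 1000.
Codon 2 AAA (Lys): 18.0 per 1000.
Codon 3 CUC (Leu): 11.4 per 1000.
Codon 4 UUG (Leu): 38.7 per 1000.
Codon 5 UAC (Tyr): 39.5 per 1000.
Codon 6 UCA (Ser): 2.8 per 1000.
Lowest frequency is 2.8 at codon 6.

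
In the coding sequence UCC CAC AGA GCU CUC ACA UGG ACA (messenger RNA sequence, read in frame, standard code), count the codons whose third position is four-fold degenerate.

Codon 1 UCC (Ser): third position 4-fold.
Codon 2 CAC (His): third position 2-fold.
Codon 3 AGA (Arg): third position 2-fold.
Codon 4 GCU (Ala): third position 4-fold.
Codon 5 CUC (Leu): third position 4-fold.
Codon 6 ACA (Thr): third position 4-fold.
Codon 7 UGG (Trp): third position 1-fold.
Codon 8 ACA (Thr): third position 4-fold.
Four-fold degenerate third positions: 5.

5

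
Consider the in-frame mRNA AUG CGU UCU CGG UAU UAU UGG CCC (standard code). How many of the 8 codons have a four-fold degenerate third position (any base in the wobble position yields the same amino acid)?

Codon 1 AUG (Met): third position 1-fold.
Codon 2 CGU (Arg): third position 4-fold.
Codon 3 UCU (Ser): third position 4-fold.
Codon 4 CGG (Arg): third position 4-fold.
Codon 5 UAU (Tyr): third position 2-fold.
Codon 6 UAU (Tyr): third position 2-fold.
Codon 7 UGG (Trp): third position 1-fold.
Codon 8 CCC (Pro): third position 4-fold.
Four-fold degenerate third positions: 4.

4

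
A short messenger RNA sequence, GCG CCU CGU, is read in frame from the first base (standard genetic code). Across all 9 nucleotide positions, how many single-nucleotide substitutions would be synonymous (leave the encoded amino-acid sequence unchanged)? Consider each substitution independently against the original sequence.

Codon 1 (GCG, Ala): 3 synonymous substitutions.
Codon 2 (CCU, Pro): 3 synonymous substitutions.
Codon 3 (CGU, Arg): 3 synonymous substitutions.
Total: 3 + 3 + 3 = 9.

9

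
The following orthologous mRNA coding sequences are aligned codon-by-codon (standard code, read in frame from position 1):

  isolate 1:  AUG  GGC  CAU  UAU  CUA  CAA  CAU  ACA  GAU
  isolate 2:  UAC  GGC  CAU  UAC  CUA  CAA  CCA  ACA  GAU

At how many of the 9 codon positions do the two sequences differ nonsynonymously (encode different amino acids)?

Codon 1: AUG Met / UAC Tyr — nonsynonymous.
Codon 2: GGC Gly / GGC Gly — identical.
Codon 3: CAU His / CAU His — identical.
Codon 4: UAU Tyr / UAC Tyr — synonymous.
Codon 5: CUA Leu / CUA Leu — identical.
Codon 6: CAA Gln / CAA Gln — identical.
Codon 7: CAU His / CCA Pro — nonsynonymous.
Codon 8: ACA Thr / ACA Thr — identical.
Codon 9: GAU Asp / GAU Asp — identical.
Nonsynonymous differences: 2.

2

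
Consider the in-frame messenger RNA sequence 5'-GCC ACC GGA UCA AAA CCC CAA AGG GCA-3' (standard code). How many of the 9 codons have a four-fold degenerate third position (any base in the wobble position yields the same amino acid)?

6

Codon 1 GCC (Ala): third position 4-fold.
Codon 2 ACC (Thr): third position 4-fold.
Codon 3 GGA (Gly): third position 4-fold.
Codon 4 UCA (Ser): third position 4-fold.
Codon 5 AAA (Lys): third position 2-fold.
Codon 6 CCC (Pro): third position 4-fold.
Codon 7 CAA (Gln): third position 2-fold.
Codon 8 AGG (Arg): third position 2-fold.
Codon 9 GCA (Ala): third position 4-fold.
Four-fold degenerate third positions: 6.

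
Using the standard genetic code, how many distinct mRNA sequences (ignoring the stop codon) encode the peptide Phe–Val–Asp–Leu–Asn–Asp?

384

Phe: 2 codons.
Val: 4 codons.
Asp: 2 codons.
Leu: 6 codons.
Asn: 2 codons.
Asp: 2 codons.
2 × 4 × 2 × 6 × 2 × 2 = 384.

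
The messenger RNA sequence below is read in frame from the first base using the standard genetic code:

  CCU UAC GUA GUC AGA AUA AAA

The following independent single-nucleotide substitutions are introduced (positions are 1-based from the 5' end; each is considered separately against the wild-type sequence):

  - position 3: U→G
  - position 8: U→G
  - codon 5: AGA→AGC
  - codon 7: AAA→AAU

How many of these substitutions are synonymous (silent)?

Codon 1: CCU (Pro) → CCG (Pro) — synonymous.
Codon 3: GUA (Val) → GGA (Gly) — missense.
Codon 5: AGA (Arg) → AGC (Ser) — missense.
Codon 7: AAA (Lys) → AAU (Asn) — missense.
Synonymous: 1 of 4.

1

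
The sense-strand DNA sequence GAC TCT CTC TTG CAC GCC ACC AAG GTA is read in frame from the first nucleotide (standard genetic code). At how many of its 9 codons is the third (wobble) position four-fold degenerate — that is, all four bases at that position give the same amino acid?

Codon 1 GAC (Asp): third position 2-fold.
Codon 2 TCT (Ser): third position 4-fold.
Codon 3 CTC (Leu): third position 4-fold.
Codon 4 TTG (Leu): third position 2-fold.
Codon 5 CAC (His): third position 2-fold.
Codon 6 GCC (Ala): third position 4-fold.
Codon 7 ACC (Thr): third position 4-fold.
Codon 8 AAG (Lys): third position 2-fold.
Codon 9 GTA (Val): third position 4-fold.
Four-fold degenerate third positions: 5.

5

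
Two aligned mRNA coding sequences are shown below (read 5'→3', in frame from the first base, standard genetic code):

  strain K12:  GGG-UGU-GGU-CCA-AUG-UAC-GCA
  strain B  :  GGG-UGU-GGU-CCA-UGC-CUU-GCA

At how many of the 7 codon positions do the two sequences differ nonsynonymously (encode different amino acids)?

2

Codon 1: GGG Gly / GGG Gly — identical.
Codon 2: UGU Cys / UGU Cys — identical.
Codon 3: GGU Gly / GGU Gly — identical.
Codon 4: CCA Pro / CCA Pro — identical.
Codon 5: AUG Met / UGC Cys — nonsynonymous.
Codon 6: UAC Tyr / CUU Leu — nonsynonymous.
Codon 7: GCA Ala / GCA Ala — identical.
Nonsynonymous differences: 2.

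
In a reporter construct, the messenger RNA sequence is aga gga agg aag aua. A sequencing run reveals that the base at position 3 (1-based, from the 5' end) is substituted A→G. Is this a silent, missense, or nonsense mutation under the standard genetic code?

Position 3 falls in codon 1: AGA → Arg.
After the substitution the codon is AGG → Arg.
Both encode Arg, so the change is synonymous.

silent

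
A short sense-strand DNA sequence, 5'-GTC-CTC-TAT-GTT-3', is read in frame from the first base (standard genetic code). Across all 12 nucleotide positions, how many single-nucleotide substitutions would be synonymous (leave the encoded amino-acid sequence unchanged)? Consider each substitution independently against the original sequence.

Codon 1 (GTC, Val): 3 synonymous substitutions.
Codon 2 (CTC, Leu): 3 synonymous substitutions.
Codon 3 (TAT, Tyr): 1 synonymous substitution.
Codon 4 (GTT, Val): 3 synonymous substitutions.
Total: 3 + 3 + 1 + 3 = 10.

10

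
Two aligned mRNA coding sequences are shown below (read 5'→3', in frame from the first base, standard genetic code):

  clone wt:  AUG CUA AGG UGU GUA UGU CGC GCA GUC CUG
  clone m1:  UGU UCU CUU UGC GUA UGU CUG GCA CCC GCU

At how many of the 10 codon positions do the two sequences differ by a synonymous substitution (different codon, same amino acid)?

Codon 1: AUG Met / UGU Cys — nonsynonymous.
Codon 2: CUA Leu / UCU Ser — nonsynonymous.
Codon 3: AGG Arg / CUU Leu — nonsynonymous.
Codon 4: UGU Cys / UGC Cys — synonymous.
Codon 5: GUA Val / GUA Val — identical.
Codon 6: UGU Cys / UGU Cys — identical.
Codon 7: CGC Arg / CUG Leu — nonsynonymous.
Codon 8: GCA Ala / GCA Ala — identical.
Codon 9: GUC Val / CCC Pro — nonsynonymous.
Codon 10: CUG Leu / GCU Ala — nonsynonymous.
Synonymous differences: 1.

1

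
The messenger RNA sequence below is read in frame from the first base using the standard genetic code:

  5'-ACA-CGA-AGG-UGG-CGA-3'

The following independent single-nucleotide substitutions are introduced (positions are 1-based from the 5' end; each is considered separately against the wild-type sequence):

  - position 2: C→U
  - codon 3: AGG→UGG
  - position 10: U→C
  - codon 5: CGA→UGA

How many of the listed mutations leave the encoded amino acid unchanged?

Codon 1: ACA (Thr) → AUA (Ile) — missense.
Codon 3: AGG (Arg) → UGG (Trp) — missense.
Codon 4: UGG (Trp) → CGG (Arg) — missense.
Codon 5: CGA (Arg) → UGA (Stop) — nonsense.
Synonymous: 0 of 4.

0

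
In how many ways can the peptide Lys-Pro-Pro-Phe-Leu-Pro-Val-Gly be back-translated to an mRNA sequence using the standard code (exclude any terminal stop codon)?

Lys: 2 codons.
Pro: 4 codons.
Pro: 4 codons.
Phe: 2 codons.
Leu: 6 codons.
Pro: 4 codons.
Val: 4 codons.
Gly: 4 codons.
2 × 4 × 4 × 2 × 6 × 4 × 4 × 4 = 24576.

24576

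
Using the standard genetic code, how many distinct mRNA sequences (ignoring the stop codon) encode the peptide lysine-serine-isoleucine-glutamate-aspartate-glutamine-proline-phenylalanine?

Lys: 2 codons.
Ser: 6 codons.
Ile: 3 codons.
Glu: 2 codons.
Asp: 2 codons.
Gln: 2 codons.
Pro: 4 codons.
Phe: 2 codons.
2 × 6 × 3 × 2 × 2 × 2 × 4 × 2 = 2304.

2304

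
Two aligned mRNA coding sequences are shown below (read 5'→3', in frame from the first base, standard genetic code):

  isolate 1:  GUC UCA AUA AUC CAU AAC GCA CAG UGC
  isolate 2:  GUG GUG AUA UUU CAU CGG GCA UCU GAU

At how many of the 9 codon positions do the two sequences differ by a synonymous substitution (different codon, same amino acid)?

Codon 1: GUC Val / GUG Val — synonymous.
Codon 2: UCA Ser / GUG Val — nonsynonymous.
Codon 3: AUA Ile / AUA Ile — identical.
Codon 4: AUC Ile / UUU Phe — nonsynonymous.
Codon 5: CAU His / CAU His — identical.
Codon 6: AAC Asn / CGG Arg — nonsynonymous.
Codon 7: GCA Ala / GCA Ala — identical.
Codon 8: CAG Gln / UCU Ser — nonsynonymous.
Codon 9: UGC Cys / GAU Asp — nonsynonymous.
Synonymous differences: 1.

1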